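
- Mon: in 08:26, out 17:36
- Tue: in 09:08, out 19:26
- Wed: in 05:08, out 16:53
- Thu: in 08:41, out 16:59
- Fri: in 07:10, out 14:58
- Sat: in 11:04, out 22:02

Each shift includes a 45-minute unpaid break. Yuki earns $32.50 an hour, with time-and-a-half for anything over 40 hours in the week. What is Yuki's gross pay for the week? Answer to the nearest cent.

$1971.94

Mon: 08:26–17:36 = 9 h 10 min; less 45 min break → 8 h 25 min
Tue: 09:08–19:26 = 10 h 18 min; less 45 min break → 9 h 33 min
Wed: 05:08–16:53 = 11 h 45 min; less 45 min break → 11 h 0 min
Thu: 08:41–16:59 = 8 h 18 min; less 45 min break → 7 h 33 min
Fri: 07:10–14:58 = 7 h 48 min; less 45 min break → 7 h 3 min
Sat: 11:04–22:02 = 10 h 58 min; less 45 min break → 10 h 13 min
Total worked: 53 h 47 min = 3227 min.
Regular 40 h 0 min = 2400 min at $32.50/h; overtime 13 h 47 min = 827 min at $48.75/h.
Pay = (2400 × $32.50 + 827 × $48.75) ÷ 60 = $1971.94.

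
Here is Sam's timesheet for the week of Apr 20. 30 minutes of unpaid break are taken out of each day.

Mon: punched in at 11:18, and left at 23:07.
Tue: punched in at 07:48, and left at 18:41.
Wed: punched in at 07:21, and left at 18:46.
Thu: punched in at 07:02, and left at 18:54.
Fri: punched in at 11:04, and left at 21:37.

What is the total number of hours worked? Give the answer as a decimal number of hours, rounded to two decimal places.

Mon: 11:18–23:07 = 11 h 49 min; less 30 min break → 11 h 19 min
Tue: 07:48–18:41 = 10 h 53 min; less 30 min break → 10 h 23 min
Wed: 07:21–18:46 = 11 h 25 min; less 30 min break → 10 h 55 min
Thu: 07:02–18:54 = 11 h 52 min; less 30 min break → 11 h 22 min
Fri: 11:04–21:37 = 10 h 33 min; less 30 min break → 10 h 3 min
Total: 11 h 19 min + 10 h 23 min + 10 h 55 min + 11 h 22 min + 10 h 3 min = 54 h 2 min.

54.03 hours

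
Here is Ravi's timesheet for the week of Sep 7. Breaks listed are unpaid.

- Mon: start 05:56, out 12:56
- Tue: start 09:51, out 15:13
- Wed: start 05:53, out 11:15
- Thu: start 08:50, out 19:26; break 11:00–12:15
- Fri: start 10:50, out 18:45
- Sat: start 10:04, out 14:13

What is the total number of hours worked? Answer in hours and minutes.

Mon: 05:56–12:56 = 7 h 0 min
Tue: 09:51–15:13 = 5 h 22 min
Wed: 05:53–11:15 = 5 h 22 min
Thu: 08:50–19:26 = 10 h 36 min; less 75 min break → 9 h 21 min
Fri: 10:50–18:45 = 7 h 55 min
Sat: 10:04–14:13 = 4 h 9 min
Total: 7 h 0 min + 5 h 22 min + 5 h 22 min + 9 h 21 min + 7 h 55 min + 4 h 9 min = 39 h 9 min.

39 h 9 min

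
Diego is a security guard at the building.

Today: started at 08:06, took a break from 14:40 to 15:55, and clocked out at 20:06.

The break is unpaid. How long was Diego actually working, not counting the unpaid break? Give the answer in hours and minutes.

10 h 45 min

Today: 08:06–20:06 = 12 h 0 min; less 75 min break → 10 h 45 min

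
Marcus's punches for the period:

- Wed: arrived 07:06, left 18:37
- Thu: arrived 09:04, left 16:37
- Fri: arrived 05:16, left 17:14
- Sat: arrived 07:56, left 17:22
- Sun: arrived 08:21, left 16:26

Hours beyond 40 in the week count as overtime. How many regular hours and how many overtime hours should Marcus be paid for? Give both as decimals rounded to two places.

Regular 40.00 hours, overtime 8.55 hours

Wed: 07:06–18:37 = 11 h 31 min
Thu: 09:04–16:37 = 7 h 33 min
Fri: 05:16–17:14 = 11 h 58 min
Sat: 07:56–17:22 = 9 h 26 min
Sun: 08:21–16:26 = 8 h 5 min
Total worked: 48 h 33 min = 48.55 h.
Threshold 40 h → overtime 8 h 33 min, regular 40 h 0 min.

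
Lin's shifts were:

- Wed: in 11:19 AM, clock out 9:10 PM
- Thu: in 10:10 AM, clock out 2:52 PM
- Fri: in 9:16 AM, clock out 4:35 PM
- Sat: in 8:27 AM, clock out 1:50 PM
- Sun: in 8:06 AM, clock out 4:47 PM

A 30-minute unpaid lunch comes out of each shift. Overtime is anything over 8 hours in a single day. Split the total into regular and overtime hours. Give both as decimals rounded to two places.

Regular 31.90 hours, overtime 1.53 hours

Wed: 11:19 AM–9:10 PM = 9 h 51 min; less 30 min break → 9 h 21 min
Thu: 10:10 AM–2:52 PM = 4 h 42 min; less 30 min break → 4 h 12 min
Fri: 9:16 AM–4:35 PM = 7 h 19 min; less 30 min break → 6 h 49 min
Sat: 8:27 AM–1:50 PM = 5 h 23 min; less 30 min break → 4 h 53 min
Sun: 8:06 AM–4:47 PM = 8 h 41 min; less 30 min break → 8 h 11 min
Wed reg 8 h 0 min / OT 1 h 21 min; Thu reg 4 h 12 min / OT 0 h 0 min; Fri reg 6 h 49 min / OT 0 h 0 min; Sat reg 4 h 53 min / OT 0 h 0 min; Sun reg 8 h 0 min / OT 0 h 11 min.
Totals: regular 31 h 54 min, overtime 1 h 32 min.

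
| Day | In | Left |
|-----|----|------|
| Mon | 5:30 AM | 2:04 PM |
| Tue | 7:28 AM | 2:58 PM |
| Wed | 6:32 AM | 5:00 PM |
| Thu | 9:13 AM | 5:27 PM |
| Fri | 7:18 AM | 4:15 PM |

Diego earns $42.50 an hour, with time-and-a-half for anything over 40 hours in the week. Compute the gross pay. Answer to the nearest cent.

Mon: 5:30 AM–2:04 PM = 8 h 34 min
Tue: 7:28 AM–2:58 PM = 7 h 30 min
Wed: 6:32 AM–5:00 PM = 10 h 28 min
Thu: 9:13 AM–5:27 PM = 8 h 14 min
Fri: 7:18 AM–4:15 PM = 8 h 57 min
Total worked: 43 h 43 min = 2623 min.
Regular 40 h 0 min = 2400 min at $42.50/h; overtime 3 h 43 min = 223 min at $63.75/h.
Pay = (2400 × $42.50 + 223 × $63.75) ÷ 60 = $1936.94.

$1936.94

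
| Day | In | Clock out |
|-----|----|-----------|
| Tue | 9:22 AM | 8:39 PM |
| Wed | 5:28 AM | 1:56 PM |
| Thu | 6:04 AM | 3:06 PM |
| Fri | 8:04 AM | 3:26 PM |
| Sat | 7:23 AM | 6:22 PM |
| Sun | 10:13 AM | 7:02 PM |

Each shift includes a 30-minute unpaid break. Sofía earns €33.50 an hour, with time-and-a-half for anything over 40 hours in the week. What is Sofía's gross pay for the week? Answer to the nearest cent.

€1990.74

Tue: 9:22 AM–8:39 PM = 11 h 17 min; less 30 min break → 10 h 47 min
Wed: 5:28 AM–1:56 PM = 8 h 28 min; less 30 min break → 7 h 58 min
Thu: 6:04 AM–3:06 PM = 9 h 2 min; less 30 min break → 8 h 32 min
Fri: 8:04 AM–3:26 PM = 7 h 22 min; less 30 min break → 6 h 52 min
Sat: 7:23 AM–6:22 PM = 10 h 59 min; less 30 min break → 10 h 29 min
Sun: 10:13 AM–7:02 PM = 8 h 49 min; less 30 min break → 8 h 19 min
Total worked: 52 h 57 min = 3177 min.
Regular 40 h 0 min = 2400 min at €33.50/h; overtime 12 h 57 min = 777 min at €50.25/h.
Pay = (2400 × €33.50 + 777 × €50.25) ÷ 60 = €1990.74.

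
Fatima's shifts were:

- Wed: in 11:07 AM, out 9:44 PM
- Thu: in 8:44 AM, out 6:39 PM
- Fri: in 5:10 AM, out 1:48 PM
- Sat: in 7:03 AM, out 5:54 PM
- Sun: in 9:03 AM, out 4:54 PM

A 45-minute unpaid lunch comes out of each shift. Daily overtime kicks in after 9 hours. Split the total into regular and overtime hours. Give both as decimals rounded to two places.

Wed: 11:07 AM–9:44 PM = 10 h 37 min; less 45 min break → 9 h 52 min
Thu: 8:44 AM–6:39 PM = 9 h 55 min; less 45 min break → 9 h 10 min
Fri: 5:10 AM–1:48 PM = 8 h 38 min; less 45 min break → 7 h 53 min
Sat: 7:03 AM–5:54 PM = 10 h 51 min; less 45 min break → 10 h 6 min
Sun: 9:03 AM–4:54 PM = 7 h 51 min; less 45 min break → 7 h 6 min
Wed reg 9 h 0 min / OT 0 h 52 min; Thu reg 9 h 0 min / OT 0 h 10 min; Fri reg 7 h 53 min / OT 0 h 0 min; Sat reg 9 h 0 min / OT 1 h 6 min; Sun reg 7 h 6 min / OT 0 h 0 min.
Totals: regular 41 h 59 min, overtime 2 h 8 min.

Regular 41.98 hours, overtime 2.13 hours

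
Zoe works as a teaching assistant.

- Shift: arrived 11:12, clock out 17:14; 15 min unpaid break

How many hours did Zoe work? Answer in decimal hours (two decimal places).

Shift: 11:12–17:14 = 6 h 2 min; less 15 min break → 5 h 47 min

5.78 hours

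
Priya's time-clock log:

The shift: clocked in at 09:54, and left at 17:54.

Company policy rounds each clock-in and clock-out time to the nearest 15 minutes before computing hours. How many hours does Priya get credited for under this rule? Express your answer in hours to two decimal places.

The shift: in 09:54→10:00, out 17:54→18:00; 8 h 0 min

8.00 hours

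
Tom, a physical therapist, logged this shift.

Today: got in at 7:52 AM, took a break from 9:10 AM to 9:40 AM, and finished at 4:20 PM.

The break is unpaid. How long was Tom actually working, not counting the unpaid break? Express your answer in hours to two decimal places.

Today: 7:52 AM–4:20 PM = 8 h 28 min; less 30 min break → 7 h 58 min

7.97 hours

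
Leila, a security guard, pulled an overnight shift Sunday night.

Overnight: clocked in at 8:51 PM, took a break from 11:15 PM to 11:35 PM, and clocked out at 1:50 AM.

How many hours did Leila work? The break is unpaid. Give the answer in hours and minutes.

Overnight: 8:51 PM → midnight = 3 h 9 min; midnight → 1:50 AM = 1 h 50 min; span 4 h 59 min; less 20 min break → 4 h 39 min

4 h 39 min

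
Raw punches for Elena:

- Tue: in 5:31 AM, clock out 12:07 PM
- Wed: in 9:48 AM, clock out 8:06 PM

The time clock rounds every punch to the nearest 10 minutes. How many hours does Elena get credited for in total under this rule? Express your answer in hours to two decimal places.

Tue: in 5:31 AM→5:30 AM, out 12:07 PM→12:10 PM; 6 h 40 min
Wed: in 9:48 AM→9:50 AM, out 8:06 PM→8:10 PM; 10 h 20 min
Total credited: 17 h 0 min.

17.00 hours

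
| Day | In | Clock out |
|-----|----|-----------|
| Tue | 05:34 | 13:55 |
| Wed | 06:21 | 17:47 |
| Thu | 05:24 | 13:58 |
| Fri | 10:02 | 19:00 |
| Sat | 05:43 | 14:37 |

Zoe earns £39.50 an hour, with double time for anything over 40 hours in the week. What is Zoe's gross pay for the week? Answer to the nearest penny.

Tue: 05:34–13:55 = 8 h 21 min
Wed: 06:21–17:47 = 11 h 26 min
Thu: 05:24–13:58 = 8 h 34 min
Fri: 10:02–19:00 = 8 h 58 min
Sat: 05:43–14:37 = 8 h 54 min
Total worked: 46 h 13 min = 2773 min.
Regular 40 h 0 min = 2400 min at £39.50/h; overtime 6 h 13 min = 373 min at £79.00/h.
Pay = (2400 × £39.50 + 373 × £79.00) ÷ 60 = £2071.12.

£2071.12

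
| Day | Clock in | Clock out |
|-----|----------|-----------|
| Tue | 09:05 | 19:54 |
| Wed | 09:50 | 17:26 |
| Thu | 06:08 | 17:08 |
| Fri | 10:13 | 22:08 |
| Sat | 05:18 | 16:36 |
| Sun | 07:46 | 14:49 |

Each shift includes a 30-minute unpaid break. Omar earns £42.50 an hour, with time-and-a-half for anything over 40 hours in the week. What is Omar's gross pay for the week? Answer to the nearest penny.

Tue: 09:05–19:54 = 10 h 49 min; less 30 min break → 10 h 19 min
Wed: 09:50–17:26 = 7 h 36 min; less 30 min break → 7 h 6 min
Thu: 06:08–17:08 = 11 h 0 min; less 30 min break → 10 h 30 min
Fri: 10:13–22:08 = 11 h 55 min; less 30 min break → 11 h 25 min
Sat: 05:18–16:36 = 11 h 18 min; less 30 min break → 10 h 48 min
Sun: 07:46–14:49 = 7 h 3 min; less 30 min break → 6 h 33 min
Total worked: 56 h 41 min = 3401 min.
Regular 40 h 0 min = 2400 min at £42.50/h; overtime 16 h 41 min = 1001 min at £63.75/h.
Pay = (2400 × £42.50 + 1001 × £63.75) ÷ 60 = £2763.56.

£2763.56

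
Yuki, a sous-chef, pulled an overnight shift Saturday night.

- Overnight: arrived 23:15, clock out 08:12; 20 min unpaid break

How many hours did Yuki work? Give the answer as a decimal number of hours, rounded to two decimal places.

Overnight: 23:15 → midnight = 0 h 45 min; midnight → 08:12 = 8 h 12 min; span 8 h 57 min; less 20 min break → 8 h 37 min

8.62 hours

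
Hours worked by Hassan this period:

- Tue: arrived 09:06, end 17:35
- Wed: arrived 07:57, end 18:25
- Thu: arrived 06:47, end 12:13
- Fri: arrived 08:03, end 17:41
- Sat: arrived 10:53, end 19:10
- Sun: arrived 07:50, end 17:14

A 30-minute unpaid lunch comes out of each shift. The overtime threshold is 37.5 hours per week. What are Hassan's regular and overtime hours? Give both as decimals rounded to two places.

Regular 37.50 hours, overtime 11.20 hours

Tue: 09:06–17:35 = 8 h 29 min; less 30 min break → 7 h 59 min
Wed: 07:57–18:25 = 10 h 28 min; less 30 min break → 9 h 58 min
Thu: 06:47–12:13 = 5 h 26 min; less 30 min break → 4 h 56 min
Fri: 08:03–17:41 = 9 h 38 min; less 30 min break → 9 h 8 min
Sat: 10:53–19:10 = 8 h 17 min; less 30 min break → 7 h 47 min
Sun: 07:50–17:14 = 9 h 24 min; less 30 min break → 8 h 54 min
Total worked: 48 h 42 min = 48.70 h.
Threshold 37.5 h → overtime 11 h 12 min, regular 37 h 30 min.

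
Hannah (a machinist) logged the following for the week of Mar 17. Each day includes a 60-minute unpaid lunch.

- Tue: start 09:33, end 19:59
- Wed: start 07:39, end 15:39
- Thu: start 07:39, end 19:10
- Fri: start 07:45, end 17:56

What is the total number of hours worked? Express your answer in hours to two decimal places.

36.13 hours

Tue: 09:33–19:59 = 10 h 26 min; less 60 min break → 9 h 26 min
Wed: 07:39–15:39 = 8 h 0 min; less 60 min break → 7 h 0 min
Thu: 07:39–19:10 = 11 h 31 min; less 60 min break → 10 h 31 min
Fri: 07:45–17:56 = 10 h 11 min; less 60 min break → 9 h 11 min
Total: 9 h 26 min + 7 h 0 min + 10 h 31 min + 9 h 11 min = 36 h 8 min.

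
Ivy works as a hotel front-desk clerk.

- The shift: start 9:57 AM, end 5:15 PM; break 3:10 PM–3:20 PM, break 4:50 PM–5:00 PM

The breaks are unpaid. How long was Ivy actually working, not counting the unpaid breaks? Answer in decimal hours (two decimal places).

6.97 hours

The shift: 9:57 AM–5:15 PM = 7 h 18 min; less 20 min break → 6 h 58 min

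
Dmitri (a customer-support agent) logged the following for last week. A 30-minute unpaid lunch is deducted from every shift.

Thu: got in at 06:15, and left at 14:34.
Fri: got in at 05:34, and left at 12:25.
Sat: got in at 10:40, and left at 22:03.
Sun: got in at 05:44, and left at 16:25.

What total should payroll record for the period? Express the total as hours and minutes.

Thu: 06:15–14:34 = 8 h 19 min; less 30 min break → 7 h 49 min
Fri: 05:34–12:25 = 6 h 51 min; less 30 min break → 6 h 21 min
Sat: 10:40–22:03 = 11 h 23 min; less 30 min break → 10 h 53 min
Sun: 05:44–16:25 = 10 h 41 min; less 30 min break → 10 h 11 min
Total: 7 h 49 min + 6 h 21 min + 10 h 53 min + 10 h 11 min = 35 h 14 min.

35 h 14 min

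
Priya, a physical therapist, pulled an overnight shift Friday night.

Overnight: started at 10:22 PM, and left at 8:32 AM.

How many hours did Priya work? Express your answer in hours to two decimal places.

Overnight: 10:22 PM → midnight = 1 h 38 min; midnight → 8:32 AM = 8 h 32 min; span 10 h 10 min

10.17 hours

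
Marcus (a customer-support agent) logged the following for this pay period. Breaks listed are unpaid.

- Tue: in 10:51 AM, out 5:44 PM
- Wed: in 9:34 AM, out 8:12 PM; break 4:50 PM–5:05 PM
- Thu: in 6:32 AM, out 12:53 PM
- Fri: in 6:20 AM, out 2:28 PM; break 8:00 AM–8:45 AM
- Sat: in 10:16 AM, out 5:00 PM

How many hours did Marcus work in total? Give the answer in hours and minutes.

37 h 44 min

Tue: 10:51 AM–5:44 PM = 6 h 53 min
Wed: 9:34 AM–8:12 PM = 10 h 38 min; less 15 min break → 10 h 23 min
Thu: 6:32 AM–12:53 PM = 6 h 21 min
Fri: 6:20 AM–2:28 PM = 8 h 8 min; less 45 min break → 7 h 23 min
Sat: 10:16 AM–5:00 PM = 6 h 44 min
Total: 6 h 53 min + 10 h 23 min + 6 h 21 min + 7 h 23 min + 6 h 44 min = 37 h 44 min.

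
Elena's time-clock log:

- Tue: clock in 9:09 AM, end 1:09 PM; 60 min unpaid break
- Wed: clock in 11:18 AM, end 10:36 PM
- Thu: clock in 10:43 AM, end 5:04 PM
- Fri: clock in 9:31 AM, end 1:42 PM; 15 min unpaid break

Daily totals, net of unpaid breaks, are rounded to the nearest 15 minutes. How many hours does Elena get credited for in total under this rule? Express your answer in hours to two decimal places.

Tue: 9:09 AM–1:09 PM = 4 h 0 min − 60 min = 3 h 0 min → rounds to 3 h 0 min
Wed: 11:18 AM–10:36 PM = 11 h 18 min → rounds to 11 h 15 min
Thu: 10:43 AM–5:04 PM = 6 h 21 min → rounds to 6 h 15 min
Fri: 9:31 AM–1:42 PM = 4 h 11 min − 15 min = 3 h 56 min → rounds to 4 h 0 min
Total credited: 24 h 30 min.

24.50 hours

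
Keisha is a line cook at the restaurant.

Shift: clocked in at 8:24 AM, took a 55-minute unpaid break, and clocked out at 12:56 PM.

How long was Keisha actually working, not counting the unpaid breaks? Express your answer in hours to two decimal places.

3.62 hours

Shift: 8:24 AM–12:56 PM = 4 h 32 min; less 55 min break → 3 h 37 min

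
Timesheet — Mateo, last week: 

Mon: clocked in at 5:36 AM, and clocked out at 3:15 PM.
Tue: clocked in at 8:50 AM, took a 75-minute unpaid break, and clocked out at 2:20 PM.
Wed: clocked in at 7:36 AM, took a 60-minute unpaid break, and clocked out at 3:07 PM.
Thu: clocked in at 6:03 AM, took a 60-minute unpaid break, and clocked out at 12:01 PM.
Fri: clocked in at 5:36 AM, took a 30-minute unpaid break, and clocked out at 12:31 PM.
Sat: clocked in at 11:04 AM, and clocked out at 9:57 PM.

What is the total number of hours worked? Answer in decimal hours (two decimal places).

Mon: 5:36 AM–3:15 PM = 9 h 39 min
Tue: 8:50 AM–2:20 PM = 5 h 30 min; less 75 min break → 4 h 15 min
Wed: 7:36 AM–3:07 PM = 7 h 31 min; less 60 min break → 6 h 31 min
Thu: 6:03 AM–12:01 PM = 5 h 58 min; less 60 min break → 4 h 58 min
Fri: 5:36 AM–12:31 PM = 6 h 55 min; less 30 min break → 6 h 25 min
Sat: 11:04 AM–9:57 PM = 10 h 53 min
Total: 9 h 39 min + 4 h 15 min + 6 h 31 min + 4 h 58 min + 6 h 25 min + 10 h 53 min = 42 h 41 min.

42.68 hours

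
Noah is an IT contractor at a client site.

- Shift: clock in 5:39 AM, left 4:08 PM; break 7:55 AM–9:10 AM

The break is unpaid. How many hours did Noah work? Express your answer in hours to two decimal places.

9.23 hours

Shift: 5:39 AM–4:08 PM = 10 h 29 min; less 75 min break → 9 h 14 min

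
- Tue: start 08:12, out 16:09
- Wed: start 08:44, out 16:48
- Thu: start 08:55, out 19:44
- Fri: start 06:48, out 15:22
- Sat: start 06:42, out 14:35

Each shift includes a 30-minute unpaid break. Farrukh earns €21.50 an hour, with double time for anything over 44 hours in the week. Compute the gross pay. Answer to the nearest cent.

Tue: 08:12–16:09 = 7 h 57 min; less 30 min break → 7 h 27 min
Wed: 08:44–16:48 = 8 h 4 min; less 30 min break → 7 h 34 min
Thu: 08:55–19:44 = 10 h 49 min; less 30 min break → 10 h 19 min
Fri: 06:48–15:22 = 8 h 34 min; less 30 min break → 8 h 4 min
Sat: 06:42–14:35 = 7 h 53 min; less 30 min break → 7 h 23 min
Total worked: 40 h 47 min = 2447 min.
Regular 40 h 47 min = 2447 min at €21.50/h; overtime 0 h 0 min = 0 min at €43.00/h.
Pay = (2447 × €21.50 + 0 × €43.00) ÷ 60 = €876.84.

€876.84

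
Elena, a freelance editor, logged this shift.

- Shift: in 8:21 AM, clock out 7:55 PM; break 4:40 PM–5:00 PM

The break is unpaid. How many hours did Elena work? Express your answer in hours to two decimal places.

11.23 hours

Shift: 8:21 AM–7:55 PM = 11 h 34 min; less 20 min break → 11 h 14 min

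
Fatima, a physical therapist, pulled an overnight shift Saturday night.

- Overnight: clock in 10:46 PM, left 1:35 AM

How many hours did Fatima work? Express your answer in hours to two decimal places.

2.82 hours

Overnight: 10:46 PM → midnight = 1 h 14 min; midnight → 1:35 AM = 1 h 35 min; span 2 h 49 min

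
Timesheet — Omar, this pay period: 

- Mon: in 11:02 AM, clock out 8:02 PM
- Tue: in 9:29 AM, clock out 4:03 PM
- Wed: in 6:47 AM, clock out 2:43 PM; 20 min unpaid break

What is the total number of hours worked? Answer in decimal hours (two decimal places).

Mon: 11:02 AM–8:02 PM = 9 h 0 min
Tue: 9:29 AM–4:03 PM = 6 h 34 min
Wed: 6:47 AM–2:43 PM = 7 h 56 min; less 20 min break → 7 h 36 min
Total: 9 h 0 min + 6 h 34 min + 7 h 36 min = 23 h 10 min.

23.17 hours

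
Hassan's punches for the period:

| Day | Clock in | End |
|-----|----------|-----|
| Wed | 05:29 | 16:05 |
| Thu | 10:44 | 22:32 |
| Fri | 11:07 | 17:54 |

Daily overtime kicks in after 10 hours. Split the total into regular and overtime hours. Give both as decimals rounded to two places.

Regular 26.78 hours, overtime 2.40 hours

Wed: 05:29–16:05 = 10 h 36 min
Thu: 10:44–22:32 = 11 h 48 min
Fri: 11:07–17:54 = 6 h 47 min
Wed reg 10 h 0 min / OT 0 h 36 min; Thu reg 10 h 0 min / OT 1 h 48 min; Fri reg 6 h 47 min / OT 0 h 0 min.
Totals: regular 26 h 47 min, overtime 2 h 24 min.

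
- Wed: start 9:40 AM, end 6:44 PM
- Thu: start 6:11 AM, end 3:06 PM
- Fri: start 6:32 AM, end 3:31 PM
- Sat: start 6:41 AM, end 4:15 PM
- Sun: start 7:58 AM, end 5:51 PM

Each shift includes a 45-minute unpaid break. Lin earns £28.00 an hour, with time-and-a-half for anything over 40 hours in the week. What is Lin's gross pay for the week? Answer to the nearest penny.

£1232.00

Wed: 9:40 AM–6:44 PM = 9 h 4 min; less 45 min break → 8 h 19 min
Thu: 6:11 AM–3:06 PM = 8 h 55 min; less 45 min break → 8 h 10 min
Fri: 6:32 AM–3:31 PM = 8 h 59 min; less 45 min break → 8 h 14 min
Sat: 6:41 AM–4:15 PM = 9 h 34 min; less 45 min break → 8 h 49 min
Sun: 7:58 AM–5:51 PM = 9 h 53 min; less 45 min break → 9 h 8 min
Total worked: 42 h 40 min = 2560 min.
Regular 40 h 0 min = 2400 min at £28.00/h; overtime 2 h 40 min = 160 min at £42.00/h.
Pay = (2400 × £28.00 + 160 × £42.00) ÷ 60 = £1232.00.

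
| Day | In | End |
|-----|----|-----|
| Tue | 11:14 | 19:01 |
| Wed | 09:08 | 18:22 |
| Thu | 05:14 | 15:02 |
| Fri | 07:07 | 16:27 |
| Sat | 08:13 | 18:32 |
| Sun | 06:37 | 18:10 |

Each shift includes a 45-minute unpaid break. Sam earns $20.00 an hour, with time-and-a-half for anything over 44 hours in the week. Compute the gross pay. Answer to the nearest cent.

Tue: 11:14–19:01 = 7 h 47 min; less 45 min break → 7 h 2 min
Wed: 09:08–18:22 = 9 h 14 min; less 45 min break → 8 h 29 min
Thu: 05:14–15:02 = 9 h 48 min; less 45 min break → 9 h 3 min
Fri: 07:07–16:27 = 9 h 20 min; less 45 min break → 8 h 35 min
Sat: 08:13–18:32 = 10 h 19 min; less 45 min break → 9 h 34 min
Sun: 06:37–18:10 = 11 h 33 min; less 45 min break → 10 h 48 min
Total worked: 53 h 31 min = 3211 min.
Regular 44 h 0 min = 2640 min at $20.00/h; overtime 9 h 31 min = 571 min at $30.00/h.
Pay = (2640 × $20.00 + 571 × $30.00) ÷ 60 = $1165.50.

$1165.50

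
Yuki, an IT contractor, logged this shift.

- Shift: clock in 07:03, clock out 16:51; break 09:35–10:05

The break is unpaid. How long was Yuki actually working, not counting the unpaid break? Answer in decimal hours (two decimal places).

9.30 hours

Shift: 07:03–16:51 = 9 h 48 min; less 30 min break → 9 h 18 min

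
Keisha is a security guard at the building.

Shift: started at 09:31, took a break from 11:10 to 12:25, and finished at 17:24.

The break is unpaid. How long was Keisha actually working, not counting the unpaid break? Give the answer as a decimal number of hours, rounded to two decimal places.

6.63 hours

Shift: 09:31–17:24 = 7 h 53 min; less 75 min break → 6 h 38 min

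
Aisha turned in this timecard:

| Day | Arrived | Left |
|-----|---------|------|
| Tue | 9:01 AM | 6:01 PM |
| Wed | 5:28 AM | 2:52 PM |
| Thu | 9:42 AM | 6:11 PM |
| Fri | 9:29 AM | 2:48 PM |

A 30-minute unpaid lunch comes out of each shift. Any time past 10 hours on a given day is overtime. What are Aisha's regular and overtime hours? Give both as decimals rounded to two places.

Tue: 9:01 AM–6:01 PM = 9 h 0 min; less 30 min break → 8 h 30 min
Wed: 5:28 AM–2:52 PM = 9 h 24 min; less 30 min break → 8 h 54 min
Thu: 9:42 AM–6:11 PM = 8 h 29 min; less 30 min break → 7 h 59 min
Fri: 9:29 AM–2:48 PM = 5 h 19 min; less 30 min break → 4 h 49 min
Tue reg 8 h 30 min / OT 0 h 0 min; Wed reg 8 h 54 min / OT 0 h 0 min; Thu reg 7 h 59 min / OT 0 h 0 min; Fri reg 4 h 49 min / OT 0 h 0 min.
Totals: regular 30 h 12 min, overtime 0 h 0 min.

Regular 30.20 hours, overtime 0.00 hours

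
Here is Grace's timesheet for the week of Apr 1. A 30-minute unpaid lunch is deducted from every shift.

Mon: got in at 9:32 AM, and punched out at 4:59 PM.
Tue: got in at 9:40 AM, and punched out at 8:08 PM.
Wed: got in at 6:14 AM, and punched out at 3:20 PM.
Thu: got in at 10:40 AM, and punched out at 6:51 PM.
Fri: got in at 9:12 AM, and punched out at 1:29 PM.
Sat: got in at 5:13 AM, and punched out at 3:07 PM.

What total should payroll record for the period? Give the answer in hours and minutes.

Mon: 9:32 AM–4:59 PM = 7 h 27 min; less 30 min break → 6 h 57 min
Tue: 9:40 AM–8:08 PM = 10 h 28 min; less 30 min break → 9 h 58 min
Wed: 6:14 AM–3:20 PM = 9 h 6 min; less 30 min break → 8 h 36 min
Thu: 10:40 AM–6:51 PM = 8 h 11 min; less 30 min break → 7 h 41 min
Fri: 9:12 AM–1:29 PM = 4 h 17 min; less 30 min break → 3 h 47 min
Sat: 5:13 AM–3:07 PM = 9 h 54 min; less 30 min break → 9 h 24 min
Total: 6 h 57 min + 9 h 58 min + 8 h 36 min + 7 h 41 min + 3 h 47 min + 9 h 24 min = 46 h 23 min.

46 h 23 min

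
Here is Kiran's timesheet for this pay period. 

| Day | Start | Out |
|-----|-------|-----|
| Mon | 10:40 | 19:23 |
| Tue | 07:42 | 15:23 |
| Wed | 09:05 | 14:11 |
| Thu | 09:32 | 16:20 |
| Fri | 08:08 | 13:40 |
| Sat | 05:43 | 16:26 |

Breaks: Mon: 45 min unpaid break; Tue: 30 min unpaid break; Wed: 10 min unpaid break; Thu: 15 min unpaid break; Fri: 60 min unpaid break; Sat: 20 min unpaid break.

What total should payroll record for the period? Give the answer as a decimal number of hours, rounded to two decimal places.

Mon: 10:40–19:23 = 8 h 43 min; less 45 min break → 7 h 58 min
Tue: 07:42–15:23 = 7 h 41 min; less 30 min break → 7 h 11 min
Wed: 09:05–14:11 = 5 h 6 min; less 10 min break → 4 h 56 min
Thu: 09:32–16:20 = 6 h 48 min; less 15 min break → 6 h 33 min
Fri: 08:08–13:40 = 5 h 32 min; less 60 min break → 4 h 32 min
Sat: 05:43–16:26 = 10 h 43 min; less 20 min break → 10 h 23 min
Total: 7 h 58 min + 7 h 11 min + 4 h 56 min + 6 h 33 min + 4 h 32 min + 10 h 23 min = 41 h 33 min.

41.55 hours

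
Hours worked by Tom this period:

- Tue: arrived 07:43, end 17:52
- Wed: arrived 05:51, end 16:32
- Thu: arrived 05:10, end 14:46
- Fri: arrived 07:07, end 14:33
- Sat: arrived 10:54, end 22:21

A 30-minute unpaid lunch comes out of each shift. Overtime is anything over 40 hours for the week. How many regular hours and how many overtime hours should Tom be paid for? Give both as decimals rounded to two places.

Tue: 07:43–17:52 = 10 h 9 min; less 30 min break → 9 h 39 min
Wed: 05:51–16:32 = 10 h 41 min; less 30 min break → 10 h 11 min
Thu: 05:10–14:46 = 9 h 36 min; less 30 min break → 9 h 6 min
Fri: 07:07–14:33 = 7 h 26 min; less 30 min break → 6 h 56 min
Sat: 10:54–22:21 = 11 h 27 min; less 30 min break → 10 h 57 min
Total worked: 46 h 49 min = 46.82 h.
Threshold 40 h → overtime 6 h 49 min, regular 40 h 0 min.

Regular 40.00 hours, overtime 6.82 hours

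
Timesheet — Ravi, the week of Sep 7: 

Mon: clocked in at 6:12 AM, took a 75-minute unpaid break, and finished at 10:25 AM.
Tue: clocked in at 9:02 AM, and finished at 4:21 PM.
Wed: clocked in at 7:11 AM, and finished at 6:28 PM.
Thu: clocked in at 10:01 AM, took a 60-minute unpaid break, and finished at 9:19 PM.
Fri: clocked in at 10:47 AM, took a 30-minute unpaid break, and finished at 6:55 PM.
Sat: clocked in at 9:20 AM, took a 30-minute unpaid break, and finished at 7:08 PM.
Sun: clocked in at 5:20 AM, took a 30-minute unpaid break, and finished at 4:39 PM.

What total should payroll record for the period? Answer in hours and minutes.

59 h 37 min

Mon: 6:12 AM–10:25 AM = 4 h 13 min; less 75 min break → 2 h 58 min
Tue: 9:02 AM–4:21 PM = 7 h 19 min
Wed: 7:11 AM–6:28 PM = 11 h 17 min
Thu: 10:01 AM–9:19 PM = 11 h 18 min; less 60 min break → 10 h 18 min
Fri: 10:47 AM–6:55 PM = 8 h 8 min; less 30 min break → 7 h 38 min
Sat: 9:20 AM–7:08 PM = 9 h 48 min; less 30 min break → 9 h 18 min
Sun: 5:20 AM–4:39 PM = 11 h 19 min; less 30 min break → 10 h 49 min
Total: 2 h 58 min + 7 h 19 min + 11 h 17 min + 10 h 18 min + 7 h 38 min + 9 h 18 min + 10 h 49 min = 59 h 37 min.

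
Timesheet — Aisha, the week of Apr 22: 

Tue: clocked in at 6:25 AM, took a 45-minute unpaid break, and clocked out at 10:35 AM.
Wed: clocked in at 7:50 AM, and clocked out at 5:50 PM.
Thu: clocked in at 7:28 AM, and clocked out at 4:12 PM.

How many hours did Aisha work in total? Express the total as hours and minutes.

22 h 9 min

Tue: 6:25 AM–10:35 AM = 4 h 10 min; less 45 min break → 3 h 25 min
Wed: 7:50 AM–5:50 PM = 10 h 0 min
Thu: 7:28 AM–4:12 PM = 8 h 44 min
Total: 3 h 25 min + 10 h 0 min + 8 h 44 min = 22 h 9 min.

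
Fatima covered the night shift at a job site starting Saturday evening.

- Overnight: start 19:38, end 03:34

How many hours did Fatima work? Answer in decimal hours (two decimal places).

7.93 hours

Overnight: 19:38 → midnight = 4 h 22 min; midnight → 03:34 = 3 h 34 min; span 7 h 56 min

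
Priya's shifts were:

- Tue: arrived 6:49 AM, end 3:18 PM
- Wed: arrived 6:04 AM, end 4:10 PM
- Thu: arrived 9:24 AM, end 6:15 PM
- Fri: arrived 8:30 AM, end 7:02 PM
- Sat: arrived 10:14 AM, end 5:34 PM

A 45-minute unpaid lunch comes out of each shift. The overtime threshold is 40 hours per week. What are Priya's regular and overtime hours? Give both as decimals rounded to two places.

Tue: 6:49 AM–3:18 PM = 8 h 29 min; less 45 min break → 7 h 44 min
Wed: 6:04 AM–4:10 PM = 10 h 6 min; less 45 min break → 9 h 21 min
Thu: 9:24 AM–6:15 PM = 8 h 51 min; less 45 min break → 8 h 6 min
Fri: 8:30 AM–7:02 PM = 10 h 32 min; less 45 min break → 9 h 47 min
Sat: 10:14 AM–5:34 PM = 7 h 20 min; less 45 min break → 6 h 35 min
Total worked: 41 h 33 min = 41.55 h.
Threshold 40 h → overtime 1 h 33 min, regular 40 h 0 min.

Regular 40.00 hours, overtime 1.55 hours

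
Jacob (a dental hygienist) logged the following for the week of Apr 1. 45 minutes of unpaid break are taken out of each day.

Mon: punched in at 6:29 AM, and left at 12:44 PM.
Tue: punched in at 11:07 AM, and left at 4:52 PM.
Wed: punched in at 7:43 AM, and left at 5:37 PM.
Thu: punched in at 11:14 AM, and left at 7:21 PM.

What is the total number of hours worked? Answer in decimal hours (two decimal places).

27.02 hours

Mon: 6:29 AM–12:44 PM = 6 h 15 min; less 45 min break → 5 h 30 min
Tue: 11:07 AM–4:52 PM = 5 h 45 min; less 45 min break → 5 h 0 min
Wed: 7:43 AM–5:37 PM = 9 h 54 min; less 45 min break → 9 h 9 min
Thu: 11:14 AM–7:21 PM = 8 h 7 min; less 45 min break → 7 h 22 min
Total: 5 h 30 min + 5 h 0 min + 9 h 9 min + 7 h 22 min = 27 h 1 min.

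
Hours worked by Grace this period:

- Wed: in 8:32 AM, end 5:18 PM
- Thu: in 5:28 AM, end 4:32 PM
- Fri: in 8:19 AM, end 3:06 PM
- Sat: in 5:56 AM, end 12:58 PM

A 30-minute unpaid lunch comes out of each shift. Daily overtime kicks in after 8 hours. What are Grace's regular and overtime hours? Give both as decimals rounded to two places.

Wed: 8:32 AM–5:18 PM = 8 h 46 min; less 30 min break → 8 h 16 min
Thu: 5:28 AM–4:32 PM = 11 h 4 min; less 30 min break → 10 h 34 min
Fri: 8:19 AM–3:06 PM = 6 h 47 min; less 30 min break → 6 h 17 min
Sat: 5:56 AM–12:58 PM = 7 h 2 min; less 30 min break → 6 h 32 min
Wed reg 8 h 0 min / OT 0 h 16 min; Thu reg 8 h 0 min / OT 2 h 34 min; Fri reg 6 h 17 min / OT 0 h 0 min; Sat reg 6 h 32 min / OT 0 h 0 min.
Totals: regular 28 h 49 min, overtime 2 h 50 min.

Regular 28.82 hours, overtime 2.83 hours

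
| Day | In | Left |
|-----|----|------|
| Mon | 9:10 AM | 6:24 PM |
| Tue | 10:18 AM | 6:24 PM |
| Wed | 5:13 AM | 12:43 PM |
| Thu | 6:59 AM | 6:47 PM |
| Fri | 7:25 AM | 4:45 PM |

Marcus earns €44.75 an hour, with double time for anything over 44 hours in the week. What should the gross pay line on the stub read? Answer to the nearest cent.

€2145.02

Mon: 9:10 AM–6:24 PM = 9 h 14 min
Tue: 10:18 AM–6:24 PM = 8 h 6 min
Wed: 5:13 AM–12:43 PM = 7 h 30 min
Thu: 6:59 AM–6:47 PM = 11 h 48 min
Fri: 7:25 AM–4:45 PM = 9 h 20 min
Total worked: 45 h 58 min = 2758 min.
Regular 44 h 0 min = 2640 min at €44.75/h; overtime 1 h 58 min = 118 min at €89.50/h.
Pay = (2640 × €44.75 + 118 × €89.50) ÷ 60 = €2145.02.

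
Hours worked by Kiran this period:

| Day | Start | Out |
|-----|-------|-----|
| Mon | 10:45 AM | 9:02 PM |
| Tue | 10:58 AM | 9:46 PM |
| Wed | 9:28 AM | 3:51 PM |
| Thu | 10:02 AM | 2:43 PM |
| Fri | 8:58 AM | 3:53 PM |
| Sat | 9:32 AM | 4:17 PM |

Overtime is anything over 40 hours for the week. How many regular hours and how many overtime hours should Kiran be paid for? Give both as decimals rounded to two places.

Regular 40.00 hours, overtime 5.82 hours

Mon: 10:45 AM–9:02 PM = 10 h 17 min
Tue: 10:58 AM–9:46 PM = 10 h 48 min
Wed: 9:28 AM–3:51 PM = 6 h 23 min
Thu: 10:02 AM–2:43 PM = 4 h 41 min
Fri: 8:58 AM–3:53 PM = 6 h 55 min
Sat: 9:32 AM–4:17 PM = 6 h 45 min
Total worked: 45 h 49 min = 45.82 h.
Threshold 40 h → overtime 5 h 49 min, regular 40 h 0 min.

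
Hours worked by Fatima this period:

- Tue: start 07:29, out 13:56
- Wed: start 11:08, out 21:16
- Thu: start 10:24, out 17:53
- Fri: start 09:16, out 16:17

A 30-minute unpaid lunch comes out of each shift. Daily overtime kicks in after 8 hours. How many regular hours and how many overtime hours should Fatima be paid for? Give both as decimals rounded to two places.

Regular 27.45 hours, overtime 1.63 hours

Tue: 07:29–13:56 = 6 h 27 min; less 30 min break → 5 h 57 min
Wed: 11:08–21:16 = 10 h 8 min; less 30 min break → 9 h 38 min
Thu: 10:24–17:53 = 7 h 29 min; less 30 min break → 6 h 59 min
Fri: 09:16–16:17 = 7 h 1 min; less 30 min break → 6 h 31 min
Tue reg 5 h 57 min / OT 0 h 0 min; Wed reg 8 h 0 min / OT 1 h 38 min; Thu reg 6 h 59 min / OT 0 h 0 min; Fri reg 6 h 31 min / OT 0 h 0 min.
Totals: regular 27 h 27 min, overtime 1 h 38 min.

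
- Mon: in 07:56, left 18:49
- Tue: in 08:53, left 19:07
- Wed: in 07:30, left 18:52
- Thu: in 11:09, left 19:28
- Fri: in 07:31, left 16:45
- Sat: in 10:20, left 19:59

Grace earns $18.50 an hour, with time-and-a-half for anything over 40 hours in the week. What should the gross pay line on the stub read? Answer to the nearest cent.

$1286.21

Mon: 07:56–18:49 = 10 h 53 min
Tue: 08:53–19:07 = 10 h 14 min
Wed: 07:30–18:52 = 11 h 22 min
Thu: 11:09–19:28 = 8 h 19 min
Fri: 07:31–16:45 = 9 h 14 min
Sat: 10:20–19:59 = 9 h 39 min
Total worked: 59 h 41 min = 3581 min.
Regular 40 h 0 min = 2400 min at $18.50/h; overtime 19 h 41 min = 1181 min at $27.75/h.
Pay = (2400 × $18.50 + 1181 × $27.75) ÷ 60 = $1286.21.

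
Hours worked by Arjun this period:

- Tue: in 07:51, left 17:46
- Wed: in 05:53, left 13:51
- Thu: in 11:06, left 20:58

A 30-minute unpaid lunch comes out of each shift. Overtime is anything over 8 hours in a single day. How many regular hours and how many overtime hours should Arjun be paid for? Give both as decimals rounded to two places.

Regular 23.47 hours, overtime 2.78 hours

Tue: 07:51–17:46 = 9 h 55 min; less 30 min break → 9 h 25 min
Wed: 05:53–13:51 = 7 h 58 min; less 30 min break → 7 h 28 min
Thu: 11:06–20:58 = 9 h 52 min; less 30 min break → 9 h 22 min
Tue reg 8 h 0 min / OT 1 h 25 min; Wed reg 7 h 28 min / OT 0 h 0 min; Thu reg 8 h 0 min / OT 1 h 22 min.
Totals: regular 23 h 28 min, overtime 2 h 47 min.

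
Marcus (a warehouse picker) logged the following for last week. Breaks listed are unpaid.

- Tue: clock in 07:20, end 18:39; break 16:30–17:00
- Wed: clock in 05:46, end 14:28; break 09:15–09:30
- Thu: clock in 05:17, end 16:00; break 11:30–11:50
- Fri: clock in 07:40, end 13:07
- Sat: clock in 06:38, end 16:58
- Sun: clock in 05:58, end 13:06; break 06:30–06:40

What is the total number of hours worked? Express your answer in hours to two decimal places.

52.40 hours

Tue: 07:20–18:39 = 11 h 19 min; less 30 min break → 10 h 49 min
Wed: 05:46–14:28 = 8 h 42 min; less 15 min break → 8 h 27 min
Thu: 05:17–16:00 = 10 h 43 min; less 20 min break → 10 h 23 min
Fri: 07:40–13:07 = 5 h 27 min
Sat: 06:38–16:58 = 10 h 20 min
Sun: 05:58–13:06 = 7 h 8 min; less 10 min break → 6 h 58 min
Total: 10 h 49 min + 8 h 27 min + 10 h 23 min + 5 h 27 min + 10 h 20 min + 6 h 58 min = 52 h 24 min.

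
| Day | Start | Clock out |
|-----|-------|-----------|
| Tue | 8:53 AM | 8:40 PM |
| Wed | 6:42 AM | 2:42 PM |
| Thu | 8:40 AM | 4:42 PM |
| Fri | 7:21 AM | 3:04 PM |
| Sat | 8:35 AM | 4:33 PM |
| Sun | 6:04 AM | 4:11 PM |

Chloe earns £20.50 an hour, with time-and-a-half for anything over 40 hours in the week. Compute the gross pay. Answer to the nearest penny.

Tue: 8:53 AM–8:40 PM = 11 h 47 min
Wed: 6:42 AM–2:42 PM = 8 h 0 min
Thu: 8:40 AM–4:42 PM = 8 h 2 min
Fri: 7:21 AM–3:04 PM = 7 h 43 min
Sat: 8:35 AM–4:33 PM = 7 h 58 min
Sun: 6:04 AM–4:11 PM = 10 h 7 min
Total worked: 53 h 37 min = 3217 min.
Regular 40 h 0 min = 2400 min at £20.50/h; overtime 13 h 37 min = 817 min at £30.75/h.
Pay = (2400 × £20.50 + 817 × £30.75) ÷ 60 = £1238.71.

£1238.71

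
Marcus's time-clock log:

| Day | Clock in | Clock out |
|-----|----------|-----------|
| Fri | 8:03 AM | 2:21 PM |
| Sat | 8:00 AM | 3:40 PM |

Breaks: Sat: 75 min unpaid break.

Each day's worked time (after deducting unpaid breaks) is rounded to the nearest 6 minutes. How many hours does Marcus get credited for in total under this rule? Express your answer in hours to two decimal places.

Fri: 8:03 AM–2:21 PM = 6 h 18 min → rounds to 6 h 18 min
Sat: 8:00 AM–3:40 PM = 7 h 40 min − 75 min = 6 h 25 min → rounds to 6 h 24 min
Total credited: 12 h 42 min.

12.70 hours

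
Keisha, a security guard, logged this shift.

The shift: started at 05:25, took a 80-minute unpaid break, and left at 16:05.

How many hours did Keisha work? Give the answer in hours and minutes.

9 h 20 min

The shift: 05:25–16:05 = 10 h 40 min; less 80 min break → 9 h 20 min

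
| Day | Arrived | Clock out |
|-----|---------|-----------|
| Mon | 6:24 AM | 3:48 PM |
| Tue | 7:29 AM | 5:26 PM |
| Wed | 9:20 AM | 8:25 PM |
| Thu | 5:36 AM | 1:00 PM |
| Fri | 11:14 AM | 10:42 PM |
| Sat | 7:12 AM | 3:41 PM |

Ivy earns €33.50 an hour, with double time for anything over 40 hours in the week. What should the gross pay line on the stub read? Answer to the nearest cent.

€2531.48

Mon: 6:24 AM–3:48 PM = 9 h 24 min
Tue: 7:29 AM–5:26 PM = 9 h 57 min
Wed: 9:20 AM–8:25 PM = 11 h 5 min
Thu: 5:36 AM–1:00 PM = 7 h 24 min
Fri: 11:14 AM–10:42 PM = 11 h 28 min
Sat: 7:12 AM–3:41 PM = 8 h 29 min
Total worked: 57 h 47 min = 3467 min.
Regular 40 h 0 min = 2400 min at €33.50/h; overtime 17 h 47 min = 1067 min at €67.00/h.
Pay = (2400 × €33.50 + 1067 × €67.00) ÷ 60 = €2531.48.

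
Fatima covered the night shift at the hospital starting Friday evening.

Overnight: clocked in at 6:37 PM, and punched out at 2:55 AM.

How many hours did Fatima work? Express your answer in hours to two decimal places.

8.30 hours

Overnight: 6:37 PM → midnight = 5 h 23 min; midnight → 2:55 AM = 2 h 55 min; span 8 h 18 min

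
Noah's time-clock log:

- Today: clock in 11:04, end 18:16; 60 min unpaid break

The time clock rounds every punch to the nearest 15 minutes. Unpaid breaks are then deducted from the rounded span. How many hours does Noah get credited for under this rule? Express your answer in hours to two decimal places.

Today: in 11:04→11:00, out 18:16→18:15; 7 h 15 min − 60 min = 6 h 15 min

6.25 hours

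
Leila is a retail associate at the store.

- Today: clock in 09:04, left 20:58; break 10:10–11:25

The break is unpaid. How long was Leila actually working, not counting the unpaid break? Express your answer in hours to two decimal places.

10.65 hours

Today: 09:04–20:58 = 11 h 54 min; less 75 min break → 10 h 39 min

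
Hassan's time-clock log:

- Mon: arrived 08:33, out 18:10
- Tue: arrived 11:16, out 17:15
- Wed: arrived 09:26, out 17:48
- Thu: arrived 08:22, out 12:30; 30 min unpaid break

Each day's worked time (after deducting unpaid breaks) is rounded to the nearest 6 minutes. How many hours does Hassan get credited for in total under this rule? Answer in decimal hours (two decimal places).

27.60 hours

Mon: 08:33–18:10 = 9 h 37 min → rounds to 9 h 36 min
Tue: 11:16–17:15 = 5 h 59 min → rounds to 6 h 0 min
Wed: 09:26–17:48 = 8 h 22 min → rounds to 8 h 24 min
Thu: 08:22–12:30 = 4 h 8 min − 30 min = 3 h 38 min → rounds to 3 h 36 min
Total credited: 27 h 36 min.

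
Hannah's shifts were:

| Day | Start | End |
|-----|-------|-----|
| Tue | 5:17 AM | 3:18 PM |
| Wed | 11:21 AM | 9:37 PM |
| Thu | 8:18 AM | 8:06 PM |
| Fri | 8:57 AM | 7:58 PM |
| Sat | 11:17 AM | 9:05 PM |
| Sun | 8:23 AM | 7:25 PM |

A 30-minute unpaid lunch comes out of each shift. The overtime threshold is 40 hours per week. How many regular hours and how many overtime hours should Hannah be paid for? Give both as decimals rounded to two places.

Regular 40.00 hours, overtime 20.93 hours

Tue: 5:17 AM–3:18 PM = 10 h 1 min; less 30 min break → 9 h 31 min
Wed: 11:21 AM–9:37 PM = 10 h 16 min; less 30 min break → 9 h 46 min
Thu: 8:18 AM–8:06 PM = 11 h 48 min; less 30 min break → 11 h 18 min
Fri: 8:57 AM–7:58 PM = 11 h 1 min; less 30 min break → 10 h 31 min
Sat: 11:17 AM–9:05 PM = 9 h 48 min; less 30 min break → 9 h 18 min
Sun: 8:23 AM–7:25 PM = 11 h 2 min; less 30 min break → 10 h 32 min
Total worked: 60 h 56 min = 60.93 h.
Threshold 40 h → overtime 20 h 56 min, regular 40 h 0 min.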